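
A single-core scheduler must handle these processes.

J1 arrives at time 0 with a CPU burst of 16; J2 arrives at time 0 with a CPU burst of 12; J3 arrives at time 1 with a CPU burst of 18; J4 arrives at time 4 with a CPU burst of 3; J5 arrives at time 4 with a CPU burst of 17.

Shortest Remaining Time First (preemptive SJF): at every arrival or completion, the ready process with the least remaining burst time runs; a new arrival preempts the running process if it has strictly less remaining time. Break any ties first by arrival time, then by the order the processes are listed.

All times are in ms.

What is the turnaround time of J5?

44

Schedule: | J2 0-4 | J4 4-7 | J2 7-15 | J1 15-31 | J5 31-48 | J3 48-66 |
Completion: J1=31  J2=15  J3=66  J4=7  J5=48
Turnaround (C−A): J1=31  J2=15  J3=65  J4=3  J5=44
Turnaround(J5) = completion − arrival = 48 − 4 = 44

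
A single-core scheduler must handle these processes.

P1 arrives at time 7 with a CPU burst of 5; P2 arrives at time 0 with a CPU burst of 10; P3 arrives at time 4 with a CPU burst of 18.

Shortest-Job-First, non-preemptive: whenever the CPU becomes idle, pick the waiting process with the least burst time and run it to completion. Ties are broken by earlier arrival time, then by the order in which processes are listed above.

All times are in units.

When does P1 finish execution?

15

Timeline: | P2 0-10 | P1 10-15 | P3 15-33 |
Completion: P1=15  P2=10  P3=33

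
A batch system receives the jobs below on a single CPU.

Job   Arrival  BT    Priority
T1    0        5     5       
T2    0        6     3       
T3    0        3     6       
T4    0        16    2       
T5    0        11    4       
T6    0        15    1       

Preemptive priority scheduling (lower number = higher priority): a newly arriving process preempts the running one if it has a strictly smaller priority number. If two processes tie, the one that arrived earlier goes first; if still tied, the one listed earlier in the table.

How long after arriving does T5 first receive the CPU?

Schedule: | T6 0-15 | T4 15-31 | T2 31-37 | T5 37-48 | T1 48-53 | T3 53-56 |
Completion: T1=53  T2=37  T3=56  T4=31  T5=48  T6=15
Turnaround (C−A): T1=53  T2=37  T3=56  T4=31  T5=48  T6=15
Response(T5) = first start − arrival = 37 − 0 = 37

37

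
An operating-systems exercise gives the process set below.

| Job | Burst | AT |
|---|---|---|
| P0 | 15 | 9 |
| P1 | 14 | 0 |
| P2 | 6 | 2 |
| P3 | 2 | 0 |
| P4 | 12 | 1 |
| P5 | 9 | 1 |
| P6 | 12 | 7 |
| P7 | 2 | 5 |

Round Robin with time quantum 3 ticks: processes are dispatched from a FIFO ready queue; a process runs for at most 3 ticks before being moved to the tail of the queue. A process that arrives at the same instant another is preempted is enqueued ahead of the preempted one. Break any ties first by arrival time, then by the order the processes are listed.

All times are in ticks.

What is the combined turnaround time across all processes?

Schedule: | P1 0-3 | P3 3-5 | P4 5-8 | P5 8-11 | P2 11-14 | P1 14-17 | P7 17-19 | P6 19-22 | P4 22-25 | P0 25-28 | P5 28-31 | P2 31-34 | P1 34-37 | P6 37-40 | P4 40-43 | P0 43-46 | P5 46-49 | P1 49-52 | P6 52-55 | P4 55-58 | P0 58-61 | P1 61-63 | P6 63-66 | P0 66-72 |
Completion: P0=72  P1=63  P2=34  P3=5  P4=58  P5=49  P6=66  P7=19
Turnaround = completion − arrival: P0=63, P1=63, P2=32, P3=5, P4=57, P5=48, P6=59, P7=14
Total turnaround = 63 + 63 + 32 + 5 + 57 + 48 + 59 + 14 = 341

341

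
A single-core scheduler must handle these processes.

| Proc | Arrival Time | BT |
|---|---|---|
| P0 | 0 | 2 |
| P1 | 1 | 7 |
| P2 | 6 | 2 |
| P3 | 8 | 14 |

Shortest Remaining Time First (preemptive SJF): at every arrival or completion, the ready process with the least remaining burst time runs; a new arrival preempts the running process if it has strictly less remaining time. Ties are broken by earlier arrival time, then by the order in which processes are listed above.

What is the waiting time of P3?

Schedule: | P0 0-2 | P1 2-6 | P2 6-8 | P1 8-11 | P3 11-25 |
Completion: P0=2  P1=11  P2=8  P3=25
Waiting(P3) = turnaround − burst = 17 − 14 = 3

3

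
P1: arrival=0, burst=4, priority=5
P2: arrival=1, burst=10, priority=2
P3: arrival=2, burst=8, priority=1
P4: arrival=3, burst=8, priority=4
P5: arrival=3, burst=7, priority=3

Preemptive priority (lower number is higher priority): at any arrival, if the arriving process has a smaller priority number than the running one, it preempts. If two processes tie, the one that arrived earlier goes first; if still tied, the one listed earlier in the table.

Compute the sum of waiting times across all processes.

80

Gantt: | P1 0-1 | P2 1-2 | P3 2-10 | P2 10-19 | P5 19-26 | P4 26-34 | P1 34-37 |
Completion: P1=37  P2=19  P3=10  P4=34  P5=26
Waiting = turnaround − burst: P1=33, P2=8, P3=0, P4=23, P5=16
Total waiting = 33 + 8 + 0 + 23 + 16 = 80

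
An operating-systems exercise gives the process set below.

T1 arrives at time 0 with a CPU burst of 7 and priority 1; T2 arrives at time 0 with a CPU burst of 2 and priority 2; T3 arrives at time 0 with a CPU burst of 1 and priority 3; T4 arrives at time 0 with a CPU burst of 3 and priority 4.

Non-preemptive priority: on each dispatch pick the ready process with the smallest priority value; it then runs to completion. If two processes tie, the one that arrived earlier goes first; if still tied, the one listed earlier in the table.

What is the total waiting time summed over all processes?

26

Gantt: | T1 0-7 | T2 7-9 | T3 9-10 | T4 10-13 |
Completion: T1=7  T2=9  T3=10  T4=13
Waiting = turnaround − burst: T1=0, T2=7, T3=9, T4=10
Total waiting = 0 + 7 + 9 + 10 = 26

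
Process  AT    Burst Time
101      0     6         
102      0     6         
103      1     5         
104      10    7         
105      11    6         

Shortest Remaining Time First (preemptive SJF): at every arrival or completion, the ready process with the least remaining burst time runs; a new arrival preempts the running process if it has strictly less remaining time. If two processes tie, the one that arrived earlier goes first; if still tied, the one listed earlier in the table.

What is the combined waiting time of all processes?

35

Gantt: | 101 0-6 | 103 6-11 | 102 11-17 | 105 17-23 | 104 23-30 |
Completion: 101=6  102=17  103=11  104=30  105=23
Turnaround (C−A): 101=6  102=17  103=10  104=20  105=12
Waiting = turnaround − burst: 101=0, 102=11, 103=5, 104=13, 105=6
Total waiting = 0 + 11 + 5 + 13 + 6 = 35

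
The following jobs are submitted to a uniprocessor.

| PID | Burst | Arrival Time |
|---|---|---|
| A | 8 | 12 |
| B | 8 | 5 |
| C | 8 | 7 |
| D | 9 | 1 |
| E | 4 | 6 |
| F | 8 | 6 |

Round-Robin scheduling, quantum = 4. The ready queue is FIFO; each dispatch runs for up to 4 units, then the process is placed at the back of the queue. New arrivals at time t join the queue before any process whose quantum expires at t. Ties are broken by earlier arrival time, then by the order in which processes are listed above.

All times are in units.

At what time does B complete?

29

Schedule: | idle 0-1 | D 1-5 | B 5-9 | D 9-13 | E 13-17 | F 17-21 | C 21-25 | B 25-29 | A 29-33 | D 33-34 | F 34-38 | C 38-42 | A 42-46 |
Completion: A=46  B=29  C=42  D=34  E=17  F=38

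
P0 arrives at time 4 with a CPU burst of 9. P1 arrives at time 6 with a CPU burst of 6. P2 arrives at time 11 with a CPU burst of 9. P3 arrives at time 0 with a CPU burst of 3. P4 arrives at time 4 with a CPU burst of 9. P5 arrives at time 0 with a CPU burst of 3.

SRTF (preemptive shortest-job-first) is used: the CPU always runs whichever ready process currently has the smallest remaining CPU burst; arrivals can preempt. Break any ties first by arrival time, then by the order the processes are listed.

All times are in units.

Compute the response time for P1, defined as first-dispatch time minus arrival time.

0

Timeline: | P3 0-3 | P5 3-6 | P1 6-12 | P0 12-21 | P4 21-30 | P2 30-39 |
Completion: P0=21  P1=12  P2=39  P3=3  P4=30  P5=6
Response(P1) = first start − arrival = 6 − 6 = 0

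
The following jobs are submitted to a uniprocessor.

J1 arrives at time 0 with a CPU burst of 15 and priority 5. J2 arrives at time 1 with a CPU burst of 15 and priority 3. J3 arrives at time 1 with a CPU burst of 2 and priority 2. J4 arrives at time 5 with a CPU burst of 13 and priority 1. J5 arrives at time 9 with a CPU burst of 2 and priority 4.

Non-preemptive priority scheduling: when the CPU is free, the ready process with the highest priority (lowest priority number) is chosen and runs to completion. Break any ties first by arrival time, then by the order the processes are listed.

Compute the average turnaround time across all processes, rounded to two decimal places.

Gantt: | J1 0-15 | J4 15-28 | J3 28-30 | J2 30-45 | J5 45-47 |
Completion: J1=15  J2=45  J3=30  J4=28  J5=47
Turnaround times: J1=15, J2=44, J3=29, J4=23, J5=38
Average turnaround = (15+44+29+23+38) / 5 = 149/5 = 29.80

29.80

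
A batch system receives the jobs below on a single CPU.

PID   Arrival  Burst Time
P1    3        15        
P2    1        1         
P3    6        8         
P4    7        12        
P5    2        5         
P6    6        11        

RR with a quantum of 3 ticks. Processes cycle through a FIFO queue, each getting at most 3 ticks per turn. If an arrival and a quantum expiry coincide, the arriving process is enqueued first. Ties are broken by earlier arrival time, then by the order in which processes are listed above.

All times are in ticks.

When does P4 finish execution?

50

Schedule: | idle 0-1 | P2 1-2 | P5 2-5 | P1 5-8 | P5 8-10 | P3 10-13 | P6 13-16 | P4 16-19 | P1 19-22 | P3 22-25 | P6 25-28 | P4 28-31 | P1 31-34 | P3 34-36 | P6 36-39 | P4 39-42 | P1 42-45 | P6 45-47 | P4 47-50 | P1 50-53 |
Completion: P1=53  P2=2  P3=36  P4=50  P5=10  P6=47
Turnaround (C−A): P1=50  P2=1  P3=30  P4=43  P5=8  P6=41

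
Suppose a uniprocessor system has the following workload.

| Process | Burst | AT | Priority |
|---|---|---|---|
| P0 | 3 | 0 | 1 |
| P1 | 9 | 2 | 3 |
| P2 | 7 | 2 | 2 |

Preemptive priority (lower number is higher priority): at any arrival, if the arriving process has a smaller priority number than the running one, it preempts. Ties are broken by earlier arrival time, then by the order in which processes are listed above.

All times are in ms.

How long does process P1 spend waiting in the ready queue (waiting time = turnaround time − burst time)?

Gantt: | P0 0-3 | P2 3-10 | P1 10-19 |
Completion: P0=3  P1=19  P2=10
Waiting(P1) = turnaround − burst = 17 − 9 = 8

8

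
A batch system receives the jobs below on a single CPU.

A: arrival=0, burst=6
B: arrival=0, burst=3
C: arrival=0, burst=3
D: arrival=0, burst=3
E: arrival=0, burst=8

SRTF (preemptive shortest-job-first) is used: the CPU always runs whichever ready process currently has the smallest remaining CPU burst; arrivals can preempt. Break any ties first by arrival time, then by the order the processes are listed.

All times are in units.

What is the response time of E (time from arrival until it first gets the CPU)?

Gantt: | B 0-3 | C 3-6 | D 6-9 | A 9-15 | E 15-23 |
Completion: A=15  B=3  C=6  D=9  E=23
Turnaround (C−A): A=15  B=3  C=6  D=9  E=23
Response(E) = first start − arrival = 15 − 0 = 15

15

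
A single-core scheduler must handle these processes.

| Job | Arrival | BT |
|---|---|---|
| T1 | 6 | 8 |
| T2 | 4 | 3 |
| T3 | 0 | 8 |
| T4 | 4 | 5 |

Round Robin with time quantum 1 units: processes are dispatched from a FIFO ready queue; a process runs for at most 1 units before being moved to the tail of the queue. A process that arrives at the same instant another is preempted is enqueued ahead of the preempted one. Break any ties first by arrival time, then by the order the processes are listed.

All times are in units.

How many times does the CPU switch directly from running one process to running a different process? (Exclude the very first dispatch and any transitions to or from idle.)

Timeline: | T3 0-4 | T2 4-5 | T4 5-6 | T3 6-7 | T2 7-8 | T1 8-9 | T4 9-10 | T3 10-11 | T2 11-12 | T1 12-13 | T4 13-14 | T3 14-15 | T1 15-16 | T4 16-17 | T3 17-18 | T1 18-19 | T4 19-20 | T1 20-24 |
Completion: T1=24  T2=12  T3=18  T4=20

17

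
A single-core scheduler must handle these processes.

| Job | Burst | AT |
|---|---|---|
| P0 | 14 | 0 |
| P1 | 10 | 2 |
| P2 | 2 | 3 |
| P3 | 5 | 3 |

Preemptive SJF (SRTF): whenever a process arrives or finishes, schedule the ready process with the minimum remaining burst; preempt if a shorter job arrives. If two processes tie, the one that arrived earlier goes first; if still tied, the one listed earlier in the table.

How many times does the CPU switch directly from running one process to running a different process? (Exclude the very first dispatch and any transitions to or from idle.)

Schedule: | P0 0-2 | P1 2-3 | P2 3-5 | P3 5-10 | P1 10-19 | P0 19-31 |
Completion: P0=31  P1=19  P2=5  P3=10

5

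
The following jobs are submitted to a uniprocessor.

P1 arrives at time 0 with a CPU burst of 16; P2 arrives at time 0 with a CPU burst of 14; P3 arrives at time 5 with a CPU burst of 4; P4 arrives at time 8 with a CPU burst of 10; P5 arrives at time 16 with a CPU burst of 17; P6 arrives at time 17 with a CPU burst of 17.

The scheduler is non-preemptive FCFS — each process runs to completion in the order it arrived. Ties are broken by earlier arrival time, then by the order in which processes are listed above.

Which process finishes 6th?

P6

Gantt: | P1 0-16 | P2 16-30 | P3 30-34 | P4 34-44 | P5 44-61 | P6 61-78 |
Completion: P1=16  P2=30  P3=34  P4=44  P5=61  P6=78
Turnaround (C−A): P1=16  P2=30  P3=29  P4=36  P5=45  P6=61
Finish order: P1 → P2 → P3 → P4 → P5 → P6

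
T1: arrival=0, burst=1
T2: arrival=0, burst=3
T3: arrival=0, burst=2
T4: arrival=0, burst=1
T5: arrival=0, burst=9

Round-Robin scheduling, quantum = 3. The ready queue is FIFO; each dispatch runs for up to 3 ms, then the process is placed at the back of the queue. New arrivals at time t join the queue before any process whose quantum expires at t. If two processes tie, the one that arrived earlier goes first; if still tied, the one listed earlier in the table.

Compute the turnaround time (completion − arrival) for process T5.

Gantt: | T1 0-1 | T2 1-4 | T3 4-6 | T4 6-7 | T5 7-16 |
Completion: T1=1  T2=4  T3=6  T4=7  T5=16
Turnaround (C−A): T1=1  T2=4  T3=6  T4=7  T5=16
Turnaround(T5) = completion − arrival = 16 − 0 = 16

16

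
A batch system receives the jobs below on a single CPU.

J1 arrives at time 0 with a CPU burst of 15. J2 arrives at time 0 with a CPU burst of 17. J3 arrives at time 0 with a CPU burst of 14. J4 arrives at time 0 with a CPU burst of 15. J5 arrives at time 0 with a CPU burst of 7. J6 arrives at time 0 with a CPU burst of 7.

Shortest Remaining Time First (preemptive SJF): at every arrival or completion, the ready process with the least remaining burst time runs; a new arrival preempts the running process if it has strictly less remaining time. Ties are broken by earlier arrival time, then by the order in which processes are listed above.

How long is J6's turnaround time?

14

Gantt: | J5 0-7 | J6 7-14 | J3 14-28 | J1 28-43 | J4 43-58 | J2 58-75 |
Completion: J1=43  J2=75  J3=28  J4=58  J5=7  J6=14
Turnaround (C−A): J1=43  J2=75  J3=28  J4=58  J5=7  J6=14
Turnaround(J6) = completion − arrival = 14 − 0 = 14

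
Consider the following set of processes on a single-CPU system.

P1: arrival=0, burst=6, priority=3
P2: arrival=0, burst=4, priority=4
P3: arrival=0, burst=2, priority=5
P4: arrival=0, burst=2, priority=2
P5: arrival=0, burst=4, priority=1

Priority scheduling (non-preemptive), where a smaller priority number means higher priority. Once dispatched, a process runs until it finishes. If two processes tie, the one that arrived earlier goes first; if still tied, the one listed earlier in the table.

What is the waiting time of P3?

Gantt: | P5 0-4 | P4 4-6 | P1 6-12 | P2 12-16 | P3 16-18 |
Completion: P1=12  P2=16  P3=18  P4=6  P5=4
Turnaround (C−A): P1=12  P2=16  P3=18  P4=6  P5=4
Waiting(P3) = turnaround − burst = 18 − 2 = 16

16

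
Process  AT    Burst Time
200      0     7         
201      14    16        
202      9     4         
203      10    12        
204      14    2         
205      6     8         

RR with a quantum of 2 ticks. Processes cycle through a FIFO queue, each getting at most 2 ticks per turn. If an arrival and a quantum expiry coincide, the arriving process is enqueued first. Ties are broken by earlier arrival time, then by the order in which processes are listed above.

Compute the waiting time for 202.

Gantt: | 200 0-6 | 205 6-8 | 200 8-9 | 205 9-11 | 202 11-13 | 203 13-15 | 205 15-17 | 202 17-19 | 201 19-21 | 204 21-23 | 203 23-25 | 205 25-27 | 201 27-29 | 203 29-31 | 201 31-33 | 203 33-35 | 201 35-37 | 203 37-39 | 201 39-41 | 203 41-43 | 201 43-49 |
Completion: 200=9  201=49  202=19  203=43  204=23  205=27
Waiting(202) = turnaround − burst = 10 − 4 = 6

6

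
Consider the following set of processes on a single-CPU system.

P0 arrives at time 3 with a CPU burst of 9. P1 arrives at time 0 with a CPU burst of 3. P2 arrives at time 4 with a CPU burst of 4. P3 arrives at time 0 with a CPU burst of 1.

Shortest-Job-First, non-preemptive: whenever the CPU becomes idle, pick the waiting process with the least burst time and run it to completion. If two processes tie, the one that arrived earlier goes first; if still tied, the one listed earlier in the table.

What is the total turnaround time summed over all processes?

Timeline: | P3 0-1 | P1 1-4 | P2 4-8 | P0 8-17 |
Completion: P0=17  P1=4  P2=8  P3=1
Turnaround = completion − arrival: P0=14, P1=4, P2=4, P3=1
Total turnaround = 14 + 4 + 4 + 1 = 23

23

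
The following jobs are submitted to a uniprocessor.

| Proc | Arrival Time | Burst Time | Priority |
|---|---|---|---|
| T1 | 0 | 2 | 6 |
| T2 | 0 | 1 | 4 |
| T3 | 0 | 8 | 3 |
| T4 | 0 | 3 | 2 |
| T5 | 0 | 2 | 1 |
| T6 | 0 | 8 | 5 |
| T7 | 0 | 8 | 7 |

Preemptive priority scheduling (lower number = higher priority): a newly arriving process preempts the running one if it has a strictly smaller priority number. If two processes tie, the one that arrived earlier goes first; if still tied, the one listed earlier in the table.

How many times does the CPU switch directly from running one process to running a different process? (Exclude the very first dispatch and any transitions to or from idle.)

6

Gantt: | T5 0-2 | T4 2-5 | T3 5-13 | T2 13-14 | T6 14-22 | T1 22-24 | T7 24-32 |
Completion: T1=24  T2=14  T3=13  T4=5  T5=2  T6=22  T7=32
Turnaround (C−A): T1=24  T2=14  T3=13  T4=5  T5=2  T6=22  T7=32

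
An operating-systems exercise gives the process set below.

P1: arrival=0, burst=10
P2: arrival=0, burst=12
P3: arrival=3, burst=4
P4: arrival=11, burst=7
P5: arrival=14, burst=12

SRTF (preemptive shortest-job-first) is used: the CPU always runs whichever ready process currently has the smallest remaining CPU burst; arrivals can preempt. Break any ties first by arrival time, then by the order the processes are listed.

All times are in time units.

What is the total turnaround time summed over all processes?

Timeline: | P1 0-3 | P3 3-7 | P1 7-14 | P4 14-21 | P2 21-33 | P5 33-45 |
Completion: P1=14  P2=33  P3=7  P4=21  P5=45
Turnaround (C−A): P1=14  P2=33  P3=4  P4=10  P5=31
Turnaround = completion − arrival: P1=14, P2=33, P3=4, P4=10, P5=31
Total turnaround = 14 + 33 + 4 + 10 + 31 = 92

92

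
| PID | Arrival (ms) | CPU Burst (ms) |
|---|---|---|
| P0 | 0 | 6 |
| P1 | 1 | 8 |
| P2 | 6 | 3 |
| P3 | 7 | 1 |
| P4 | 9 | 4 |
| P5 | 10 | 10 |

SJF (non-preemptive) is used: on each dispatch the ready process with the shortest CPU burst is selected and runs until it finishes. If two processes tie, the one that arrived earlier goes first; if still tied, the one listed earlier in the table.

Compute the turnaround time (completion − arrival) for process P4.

5

Gantt: | P0 0-6 | P2 6-9 | P3 9-10 | P4 10-14 | P1 14-22 | P5 22-32 |
Completion: P0=6  P1=22  P2=9  P3=10  P4=14  P5=32
Turnaround (C−A): P0=6  P1=21  P2=3  P3=3  P4=5  P5=22
Turnaround(P4) = completion − arrival = 14 − 9 = 5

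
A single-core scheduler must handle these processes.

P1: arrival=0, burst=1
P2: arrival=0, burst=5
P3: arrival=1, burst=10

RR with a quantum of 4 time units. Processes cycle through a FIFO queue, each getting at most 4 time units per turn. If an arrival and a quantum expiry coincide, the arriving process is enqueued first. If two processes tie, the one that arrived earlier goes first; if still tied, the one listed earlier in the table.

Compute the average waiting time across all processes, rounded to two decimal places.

Gantt: | P1 0-1 | P2 1-5 | P3 5-9 | P2 9-10 | P3 10-16 |
Completion: P1=1  P2=10  P3=16
Waiting times: P1=0, P2=5, P3=5
Average waiting = (0+5+5) / 3 = 10/3 = 3.33

3.33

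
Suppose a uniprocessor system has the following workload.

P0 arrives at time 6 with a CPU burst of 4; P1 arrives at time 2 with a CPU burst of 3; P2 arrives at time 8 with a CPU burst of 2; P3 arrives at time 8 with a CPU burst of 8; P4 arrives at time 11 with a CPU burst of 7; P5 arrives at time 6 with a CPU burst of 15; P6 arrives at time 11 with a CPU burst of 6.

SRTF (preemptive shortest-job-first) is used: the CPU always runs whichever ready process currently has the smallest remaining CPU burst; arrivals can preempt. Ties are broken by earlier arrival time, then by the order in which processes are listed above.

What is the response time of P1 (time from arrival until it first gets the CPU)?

0

Gantt: | idle 0-2 | P1 2-5 | idle 5-6 | P0 6-10 | P2 10-12 | P6 12-18 | P4 18-25 | P3 25-33 | P5 33-48 |
Completion: P0=10  P1=5  P2=12  P3=33  P4=25  P5=48  P6=18
Response(P1) = first start − arrival = 2 − 2 = 0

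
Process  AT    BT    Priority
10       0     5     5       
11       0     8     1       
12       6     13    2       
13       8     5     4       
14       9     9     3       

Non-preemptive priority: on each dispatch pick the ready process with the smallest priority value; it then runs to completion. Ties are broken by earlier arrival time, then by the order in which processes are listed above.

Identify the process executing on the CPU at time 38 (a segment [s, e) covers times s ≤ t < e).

10

Gantt: | 11 0-8 | 12 8-21 | 14 21-30 | 13 30-35 | 10 35-40 |
Completion: 10=40  11=8  12=21  13=35  14=30
Turnaround (C−A): 10=40  11=8  12=15  13=27  14=21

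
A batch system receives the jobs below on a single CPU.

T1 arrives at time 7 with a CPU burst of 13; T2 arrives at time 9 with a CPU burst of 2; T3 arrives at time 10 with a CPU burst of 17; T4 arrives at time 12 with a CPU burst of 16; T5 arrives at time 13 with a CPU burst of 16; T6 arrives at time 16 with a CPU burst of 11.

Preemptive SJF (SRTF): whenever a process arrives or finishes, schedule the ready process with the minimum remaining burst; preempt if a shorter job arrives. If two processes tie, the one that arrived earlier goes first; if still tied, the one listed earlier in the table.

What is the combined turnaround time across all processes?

Timeline: | idle 0-7 | T1 7-9 | T2 9-11 | T1 11-22 | T6 22-33 | T4 33-49 | T5 49-65 | T3 65-82 |
Completion: T1=22  T2=11  T3=82  T4=49  T5=65  T6=33
Turnaround = completion − arrival: T1=15, T2=2, T3=72, T4=37, T5=52, T6=17
Total turnaround = 15 + 2 + 72 + 37 + 52 + 17 = 195

195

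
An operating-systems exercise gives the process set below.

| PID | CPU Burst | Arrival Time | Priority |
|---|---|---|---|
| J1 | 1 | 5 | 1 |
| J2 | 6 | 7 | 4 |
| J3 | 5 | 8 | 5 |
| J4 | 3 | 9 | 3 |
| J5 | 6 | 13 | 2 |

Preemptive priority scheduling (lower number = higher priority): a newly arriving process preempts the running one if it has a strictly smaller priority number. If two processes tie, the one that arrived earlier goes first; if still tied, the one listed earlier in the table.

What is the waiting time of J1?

Schedule: | idle 0-5 | J1 5-6 | idle 6-7 | J2 7-9 | J4 9-12 | J2 12-13 | J5 13-19 | J2 19-22 | J3 22-27 |
Completion: J1=6  J2=22  J3=27  J4=12  J5=19
Turnaround (C−A): J1=1  J2=15  J3=19  J4=3  J5=6
Waiting(J1) = turnaround − burst = 1 − 1 = 0

0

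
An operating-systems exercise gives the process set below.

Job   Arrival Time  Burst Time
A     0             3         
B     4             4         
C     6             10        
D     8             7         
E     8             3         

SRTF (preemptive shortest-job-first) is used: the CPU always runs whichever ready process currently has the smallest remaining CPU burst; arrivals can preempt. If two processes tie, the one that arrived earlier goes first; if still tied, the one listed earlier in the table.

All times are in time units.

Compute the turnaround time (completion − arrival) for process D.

10

Timeline: | A 0-3 | idle 3-4 | B 4-8 | E 8-11 | D 11-18 | C 18-28 |
Completion: A=3  B=8  C=28  D=18  E=11
Turnaround (C−A): A=3  B=4  C=22  D=10  E=3
Turnaround(D) = completion − arrival = 18 − 8 = 10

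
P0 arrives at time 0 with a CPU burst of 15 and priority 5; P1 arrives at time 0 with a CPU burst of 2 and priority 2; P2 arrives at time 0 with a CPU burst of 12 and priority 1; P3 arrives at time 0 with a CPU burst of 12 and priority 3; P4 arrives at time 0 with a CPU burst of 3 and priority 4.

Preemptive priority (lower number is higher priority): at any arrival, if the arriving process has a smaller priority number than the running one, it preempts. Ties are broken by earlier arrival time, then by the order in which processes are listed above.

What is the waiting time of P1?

12

Gantt: | P2 0-12 | P1 12-14 | P3 14-26 | P4 26-29 | P0 29-44 |
Completion: P0=44  P1=14  P2=12  P3=26  P4=29
Turnaround (C−A): P0=44  P1=14  P2=12  P3=26  P4=29
Waiting(P1) = turnaround − burst = 14 − 2 = 12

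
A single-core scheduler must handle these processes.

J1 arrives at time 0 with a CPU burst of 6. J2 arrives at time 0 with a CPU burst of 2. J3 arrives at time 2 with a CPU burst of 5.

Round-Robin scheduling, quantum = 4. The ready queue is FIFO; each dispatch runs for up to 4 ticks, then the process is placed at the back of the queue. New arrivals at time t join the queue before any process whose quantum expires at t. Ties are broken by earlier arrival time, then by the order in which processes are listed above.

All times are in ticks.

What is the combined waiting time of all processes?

Timeline: | J1 0-4 | J2 4-6 | J3 6-10 | J1 10-12 | J3 12-13 |
Completion: J1=12  J2=6  J3=13
Turnaround (C−A): J1=12  J2=6  J3=11
Waiting = turnaround − burst: J1=6, J2=4, J3=6
Total waiting = 6 + 4 + 6 = 16

16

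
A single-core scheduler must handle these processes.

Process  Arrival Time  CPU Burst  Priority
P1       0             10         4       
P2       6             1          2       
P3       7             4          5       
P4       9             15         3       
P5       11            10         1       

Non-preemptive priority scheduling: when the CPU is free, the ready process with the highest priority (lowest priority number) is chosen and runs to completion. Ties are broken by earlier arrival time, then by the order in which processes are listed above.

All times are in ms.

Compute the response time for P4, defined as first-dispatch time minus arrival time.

Schedule: | P1 0-10 | P2 10-11 | P5 11-21 | P4 21-36 | P3 36-40 |
Completion: P1=10  P2=11  P3=40  P4=36  P5=21
Turnaround (C−A): P1=10  P2=5  P3=33  P4=27  P5=10
Response(P4) = first start − arrival = 21 − 9 = 12

12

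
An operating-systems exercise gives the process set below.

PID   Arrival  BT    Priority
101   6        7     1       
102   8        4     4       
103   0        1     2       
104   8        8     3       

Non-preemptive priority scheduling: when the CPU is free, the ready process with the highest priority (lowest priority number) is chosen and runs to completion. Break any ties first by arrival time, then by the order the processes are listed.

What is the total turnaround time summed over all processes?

Gantt: | 103 0-1 | idle 1-6 | 101 6-13 | 104 13-21 | 102 21-25 |
Completion: 101=13  102=25  103=1  104=21
Turnaround (C−A): 101=7  102=17  103=1  104=13
Turnaround = completion − arrival: 101=7, 102=17, 103=1, 104=13
Total turnaround = 7 + 17 + 1 + 13 = 38

38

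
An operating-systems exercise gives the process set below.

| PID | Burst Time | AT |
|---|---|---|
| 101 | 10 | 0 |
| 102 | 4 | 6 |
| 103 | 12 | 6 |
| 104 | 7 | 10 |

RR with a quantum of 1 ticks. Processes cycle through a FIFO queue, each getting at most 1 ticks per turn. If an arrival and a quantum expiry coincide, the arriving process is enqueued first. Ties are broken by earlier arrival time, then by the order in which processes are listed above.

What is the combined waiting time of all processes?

45

Gantt: | 101 0-6 | 102 6-7 | 103 7-8 | 101 8-9 | 102 9-10 | 103 10-11 | 101 11-12 | 104 12-13 | 102 13-14 | 103 14-15 | 101 15-16 | 104 16-17 | 102 17-18 | 103 18-19 | 101 19-20 | 104 20-21 | 103 21-22 | 104 22-23 | 103 23-24 | 104 24-25 | 103 25-26 | 104 26-27 | 103 27-28 | 104 28-29 | 103 29-33 |
Completion: 101=20  102=18  103=33  104=29
Waiting = turnaround − burst: 101=10, 102=8, 103=15, 104=12
Total waiting = 10 + 8 + 15 + 12 = 45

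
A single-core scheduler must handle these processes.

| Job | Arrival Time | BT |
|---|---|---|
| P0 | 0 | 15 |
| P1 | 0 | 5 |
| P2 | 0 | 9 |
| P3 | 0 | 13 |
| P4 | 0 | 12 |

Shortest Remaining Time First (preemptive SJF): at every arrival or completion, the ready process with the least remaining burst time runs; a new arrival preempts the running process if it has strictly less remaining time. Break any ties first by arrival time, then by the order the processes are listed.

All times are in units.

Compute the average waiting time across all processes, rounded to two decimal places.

16.80

Gantt: | P1 0-5 | P2 5-14 | P4 14-26 | P3 26-39 | P0 39-54 |
Completion: P0=54  P1=5  P2=14  P3=39  P4=26
Waiting times: P0=39, P1=0, P2=5, P3=26, P4=14
Average waiting = (39+0+5+26+14) / 5 = 84/5 = 16.80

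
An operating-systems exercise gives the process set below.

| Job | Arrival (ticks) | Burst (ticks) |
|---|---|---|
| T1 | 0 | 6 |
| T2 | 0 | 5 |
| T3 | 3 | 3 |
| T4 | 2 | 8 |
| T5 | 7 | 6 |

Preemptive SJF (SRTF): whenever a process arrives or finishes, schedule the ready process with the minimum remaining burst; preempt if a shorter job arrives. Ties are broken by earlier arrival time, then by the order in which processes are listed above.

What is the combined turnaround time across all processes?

Schedule: | T2 0-5 | T3 5-8 | T1 8-14 | T5 14-20 | T4 20-28 |
Completion: T1=14  T2=5  T3=8  T4=28  T5=20
Turnaround (C−A): T1=14  T2=5  T3=5  T4=26  T5=13
Turnaround = completion − arrival: T1=14, T2=5, T3=5, T4=26, T5=13
Total turnaround = 14 + 5 + 5 + 26 + 13 = 63

63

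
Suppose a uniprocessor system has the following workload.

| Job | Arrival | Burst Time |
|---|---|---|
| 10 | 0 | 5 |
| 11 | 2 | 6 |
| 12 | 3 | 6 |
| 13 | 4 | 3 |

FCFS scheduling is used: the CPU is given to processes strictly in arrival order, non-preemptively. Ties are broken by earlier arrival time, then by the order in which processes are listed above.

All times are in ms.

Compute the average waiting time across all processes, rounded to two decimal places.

Timeline: | 10 0-5 | 11 5-11 | 12 11-17 | 13 17-20 |
Completion: 10=5  11=11  12=17  13=20
Waiting times: 10=0, 11=3, 12=8, 13=13
Average waiting = (0+3+8+13) / 4 = 24/4 = 6.00

6.00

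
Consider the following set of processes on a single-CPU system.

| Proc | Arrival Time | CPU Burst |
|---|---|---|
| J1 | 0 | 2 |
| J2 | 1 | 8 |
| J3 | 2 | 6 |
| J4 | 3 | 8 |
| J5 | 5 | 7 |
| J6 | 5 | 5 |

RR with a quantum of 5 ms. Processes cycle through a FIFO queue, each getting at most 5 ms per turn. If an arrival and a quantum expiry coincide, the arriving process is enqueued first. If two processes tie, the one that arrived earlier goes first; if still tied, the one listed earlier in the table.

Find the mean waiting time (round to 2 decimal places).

Timeline: | J1 0-2 | J2 2-7 | J3 7-12 | J4 12-17 | J5 17-22 | J6 22-27 | J2 27-30 | J3 30-31 | J4 31-34 | J5 34-36 |
Completion: J1=2  J2=30  J3=31  J4=34  J5=36  J6=27
Waiting times: J1=0, J2=21, J3=23, J4=23, J5=24, J6=17
Average waiting = (0+21+23+23+24+17) / 6 = 108/6 = 18.00

18.00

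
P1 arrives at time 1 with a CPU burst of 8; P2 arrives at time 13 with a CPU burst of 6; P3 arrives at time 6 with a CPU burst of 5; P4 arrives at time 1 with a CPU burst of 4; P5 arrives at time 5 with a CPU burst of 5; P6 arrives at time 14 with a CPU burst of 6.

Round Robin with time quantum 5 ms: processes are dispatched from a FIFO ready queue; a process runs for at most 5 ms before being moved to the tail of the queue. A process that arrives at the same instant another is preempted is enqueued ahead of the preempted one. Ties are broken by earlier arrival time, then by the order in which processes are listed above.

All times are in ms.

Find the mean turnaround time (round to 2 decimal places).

16.17

Schedule: | idle 0-1 | P1 1-6 | P4 6-10 | P5 10-15 | P3 15-20 | P1 20-23 | P2 23-28 | P6 28-33 | P2 33-34 | P6 34-35 |
Completion: P1=23  P2=34  P3=20  P4=10  P5=15  P6=35
Turnaround times: P1=22, P2=21, P3=14, P4=9, P5=10, P6=21
Average turnaround = (22+21+14+9+10+21) / 6 = 97/6 = 16.17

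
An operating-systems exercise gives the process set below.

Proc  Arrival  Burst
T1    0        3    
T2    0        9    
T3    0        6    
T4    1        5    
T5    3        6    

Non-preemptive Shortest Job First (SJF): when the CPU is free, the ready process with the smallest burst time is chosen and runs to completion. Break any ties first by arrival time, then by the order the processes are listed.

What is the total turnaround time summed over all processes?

70

Schedule: | T1 0-3 | T4 3-8 | T3 8-14 | T5 14-20 | T2 20-29 |
Completion: T1=3  T2=29  T3=14  T4=8  T5=20
Turnaround (C−A): T1=3  T2=29  T3=14  T4=7  T5=17
Turnaround = completion − arrival: T1=3, T2=29, T3=14, T4=7, T5=17
Total turnaround = 3 + 29 + 14 + 7 + 17 = 70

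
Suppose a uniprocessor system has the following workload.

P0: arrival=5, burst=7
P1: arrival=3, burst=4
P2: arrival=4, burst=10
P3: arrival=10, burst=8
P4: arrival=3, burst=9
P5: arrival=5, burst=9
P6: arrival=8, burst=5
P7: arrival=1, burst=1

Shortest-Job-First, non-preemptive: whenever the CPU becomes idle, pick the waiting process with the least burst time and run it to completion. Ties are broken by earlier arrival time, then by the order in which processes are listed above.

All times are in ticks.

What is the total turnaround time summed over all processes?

Gantt: | idle 0-1 | P7 1-2 | idle 2-3 | P1 3-7 | P0 7-14 | P6 14-19 | P3 19-27 | P4 27-36 | P5 36-45 | P2 45-55 |
Completion: P0=14  P1=7  P2=55  P3=27  P4=36  P5=45  P6=19  P7=2
Turnaround (C−A): P0=9  P1=4  P2=51  P3=17  P4=33  P5=40  P6=11  P7=1
Turnaround = completion − arrival: P0=9, P1=4, P2=51, P3=17, P4=33, P5=40, P6=11, P7=1
Total turnaround = 9 + 4 + 51 + 17 + 33 + 40 + 11 + 1 = 166

166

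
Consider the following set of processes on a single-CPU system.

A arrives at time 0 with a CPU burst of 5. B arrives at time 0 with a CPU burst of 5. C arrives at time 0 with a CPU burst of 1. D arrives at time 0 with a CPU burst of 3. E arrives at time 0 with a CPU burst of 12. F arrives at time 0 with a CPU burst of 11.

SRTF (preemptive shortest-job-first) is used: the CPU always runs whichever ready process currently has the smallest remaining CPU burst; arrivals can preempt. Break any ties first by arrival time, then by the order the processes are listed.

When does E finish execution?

Schedule: | C 0-1 | D 1-4 | A 4-9 | B 9-14 | F 14-25 | E 25-37 |
Completion: A=9  B=14  C=1  D=4  E=37  F=25

37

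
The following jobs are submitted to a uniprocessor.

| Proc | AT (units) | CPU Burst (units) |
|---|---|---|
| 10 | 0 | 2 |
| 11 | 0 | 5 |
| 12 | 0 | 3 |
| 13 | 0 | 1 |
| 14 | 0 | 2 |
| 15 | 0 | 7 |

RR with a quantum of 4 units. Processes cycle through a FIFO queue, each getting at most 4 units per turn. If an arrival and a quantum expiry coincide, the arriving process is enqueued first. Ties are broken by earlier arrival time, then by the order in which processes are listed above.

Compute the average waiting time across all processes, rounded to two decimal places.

Gantt: | 10 0-2 | 11 2-6 | 12 6-9 | 13 9-10 | 14 10-12 | 15 12-16 | 11 16-17 | 15 17-20 |
Completion: 10=2  11=17  12=9  13=10  14=12  15=20
Turnaround (C−A): 10=2  11=17  12=9  13=10  14=12  15=20
Waiting times: 10=0, 11=12, 12=6, 13=9, 14=10, 15=13
Average waiting = (0+12+6+9+10+13) / 6 = 50/6 = 8.33

8.33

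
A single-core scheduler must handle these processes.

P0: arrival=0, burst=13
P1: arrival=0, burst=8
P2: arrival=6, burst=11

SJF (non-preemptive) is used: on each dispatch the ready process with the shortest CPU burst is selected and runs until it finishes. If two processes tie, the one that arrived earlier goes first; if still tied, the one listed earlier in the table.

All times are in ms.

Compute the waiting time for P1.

0

Schedule: | P1 0-8 | P2 8-19 | P0 19-32 |
Completion: P0=32  P1=8  P2=19
Turnaround (C−A): P0=32  P1=8  P2=13
Waiting(P1) = turnaround − burst = 8 − 8 = 0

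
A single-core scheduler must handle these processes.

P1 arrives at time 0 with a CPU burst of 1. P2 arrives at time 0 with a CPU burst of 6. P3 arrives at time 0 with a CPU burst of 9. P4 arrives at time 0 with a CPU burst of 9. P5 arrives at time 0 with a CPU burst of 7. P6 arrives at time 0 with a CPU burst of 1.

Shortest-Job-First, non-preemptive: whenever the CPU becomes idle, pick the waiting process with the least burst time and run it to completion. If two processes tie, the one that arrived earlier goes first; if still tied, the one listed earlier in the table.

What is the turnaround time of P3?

24

Schedule: | P1 0-1 | P6 1-2 | P2 2-8 | P5 8-15 | P3 15-24 | P4 24-33 |
Completion: P1=1  P2=8  P3=24  P4=33  P5=15  P6=2
Turnaround(P3) = completion − arrival = 24 − 0 = 24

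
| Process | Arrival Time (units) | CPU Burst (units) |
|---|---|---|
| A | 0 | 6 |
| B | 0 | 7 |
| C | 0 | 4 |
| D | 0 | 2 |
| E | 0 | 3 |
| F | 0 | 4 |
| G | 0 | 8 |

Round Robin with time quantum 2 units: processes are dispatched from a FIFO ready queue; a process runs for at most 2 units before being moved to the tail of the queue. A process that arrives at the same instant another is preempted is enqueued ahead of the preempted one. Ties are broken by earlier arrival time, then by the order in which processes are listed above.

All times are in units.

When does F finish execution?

Timeline: | A 0-2 | B 2-4 | C 4-6 | D 6-8 | E 8-10 | F 10-12 | G 12-14 | A 14-16 | B 16-18 | C 18-20 | E 20-21 | F 21-23 | G 23-25 | A 25-27 | B 27-29 | G 29-31 | B 31-32 | G 32-34 |
Completion: A=27  B=32  C=20  D=8  E=21  F=23  G=34
Turnaround (C−A): A=27  B=32  C=20  D=8  E=21  F=23  G=34

23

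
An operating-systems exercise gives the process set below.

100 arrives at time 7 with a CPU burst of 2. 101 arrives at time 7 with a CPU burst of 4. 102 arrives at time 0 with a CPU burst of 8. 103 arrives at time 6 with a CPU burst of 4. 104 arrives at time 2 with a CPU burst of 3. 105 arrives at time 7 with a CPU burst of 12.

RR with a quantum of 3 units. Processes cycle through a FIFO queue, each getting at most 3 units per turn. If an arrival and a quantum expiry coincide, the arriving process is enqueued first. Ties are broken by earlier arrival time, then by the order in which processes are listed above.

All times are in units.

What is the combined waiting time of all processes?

60

Timeline: | 102 0-3 | 104 3-6 | 102 6-9 | 103 9-12 | 100 12-14 | 101 14-17 | 105 17-20 | 102 20-22 | 103 22-23 | 101 23-24 | 105 24-33 |
Completion: 100=14  101=24  102=22  103=23  104=6  105=33
Turnaround (C−A): 100=7  101=17  102=22  103=17  104=4  105=26
Waiting = turnaround − burst: 100=5, 101=13, 102=14, 103=13, 104=1, 105=14
Total waiting = 5 + 13 + 14 + 13 + 1 + 14 = 60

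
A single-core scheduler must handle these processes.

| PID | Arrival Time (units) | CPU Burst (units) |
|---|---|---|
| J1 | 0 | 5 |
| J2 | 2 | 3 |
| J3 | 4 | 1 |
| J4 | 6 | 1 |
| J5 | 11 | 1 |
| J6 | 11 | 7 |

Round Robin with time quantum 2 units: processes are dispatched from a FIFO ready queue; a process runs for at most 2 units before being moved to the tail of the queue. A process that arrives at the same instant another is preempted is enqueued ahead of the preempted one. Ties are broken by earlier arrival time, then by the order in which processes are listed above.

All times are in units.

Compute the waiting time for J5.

0

Timeline: | J1 0-2 | J2 2-4 | J1 4-6 | J3 6-7 | J2 7-8 | J4 8-9 | J1 9-10 | idle 10-11 | J5 11-12 | J6 12-19 |
Completion: J1=10  J2=8  J3=7  J4=9  J5=12  J6=19
Waiting(J5) = turnaround − burst = 1 − 1 = 0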